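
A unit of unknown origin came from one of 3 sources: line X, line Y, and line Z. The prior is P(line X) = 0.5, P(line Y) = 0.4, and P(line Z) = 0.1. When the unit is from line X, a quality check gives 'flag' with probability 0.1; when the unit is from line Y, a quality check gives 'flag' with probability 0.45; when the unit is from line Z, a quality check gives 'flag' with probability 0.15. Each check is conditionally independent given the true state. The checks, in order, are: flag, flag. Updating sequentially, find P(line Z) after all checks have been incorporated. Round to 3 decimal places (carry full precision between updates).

0.025

After 'flag': normaliser = 0.1·0.5000 + 0.45·0.4000 + 0.15·0.1000; P(line X) ≈ 0.2041, P(line Y) ≈ 0.7347, P(line Z) ≈ 0.0612
After 'flag': normaliser = 0.1·0.2041 + 0.45·0.7347 + 0.15·0.0612; P(line X) ≈ 0.0567, P(line Y) ≈ 0.9178, P(line Z) ≈ 0.0255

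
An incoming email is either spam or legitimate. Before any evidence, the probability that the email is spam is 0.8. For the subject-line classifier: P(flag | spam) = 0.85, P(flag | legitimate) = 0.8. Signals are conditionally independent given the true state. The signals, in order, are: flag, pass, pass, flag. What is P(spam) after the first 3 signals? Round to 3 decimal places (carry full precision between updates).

0.705

After 'flag': P(spam) = 0.85·0.8000 / (0.85·0.8000 + 0.8·0.2000) ≈ 0.8095
After 'pass': P(spam) = 0.15·0.8095 / (0.15·0.8095 + 0.2·0.1905) ≈ 0.7612
After 'pass': P(spam) = 0.15·0.7612 / (0.15·0.7612 + 0.2·0.2388) ≈ 0.7051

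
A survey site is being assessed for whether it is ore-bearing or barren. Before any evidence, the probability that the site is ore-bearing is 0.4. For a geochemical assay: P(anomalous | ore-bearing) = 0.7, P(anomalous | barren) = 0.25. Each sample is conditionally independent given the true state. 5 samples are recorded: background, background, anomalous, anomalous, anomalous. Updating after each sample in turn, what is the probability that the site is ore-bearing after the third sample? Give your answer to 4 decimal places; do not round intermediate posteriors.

Apply Bayes' rule sequentially, carrying P(ore) forward.
After 'background': P(ore) = 0.3·0.4000 / (0.3·0.4000 + 0.75·0.6000) ≈ 0.2105
After 'background': P(ore) = 0.3·0.2105 / (0.3·0.2105 + 0.75·0.7895) ≈ 0.0964
After 'anomalous': P(ore) = 0.7·0.0964 / (0.7·0.0964 + 0.25·0.9036) ≈ 0.2300

0.2300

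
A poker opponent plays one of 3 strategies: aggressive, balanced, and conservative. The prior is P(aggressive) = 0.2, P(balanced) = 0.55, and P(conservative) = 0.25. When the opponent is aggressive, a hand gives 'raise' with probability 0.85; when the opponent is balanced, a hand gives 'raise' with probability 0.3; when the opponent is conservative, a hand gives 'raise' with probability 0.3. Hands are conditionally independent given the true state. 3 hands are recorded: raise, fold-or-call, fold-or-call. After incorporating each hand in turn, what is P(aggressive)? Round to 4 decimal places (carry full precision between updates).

After 'raise': normaliser = 0.85·0.2000 + 0.3·0.5500 + 0.3·0.2500; P(aggressive) ≈ 0.4146, P(balanced) ≈ 0.4024, P(conservative) ≈ 0.1829
After 'fold-or-call': normaliser = 0.15·0.4146 + 0.7·0.4024 + 0.7·0.1829; P(aggressive) ≈ 0.1318, P(balanced) ≈ 0.5969, P(conservative) ≈ 0.2713
After 'fold-or-call': normaliser = 0.15·0.1318 + 0.7·0.5969 + 0.7·0.2713; P(aggressive) ≈ 0.0315, P(balanced) ≈ 0.6658, P(conservative) ≈ 0.3027

0.0315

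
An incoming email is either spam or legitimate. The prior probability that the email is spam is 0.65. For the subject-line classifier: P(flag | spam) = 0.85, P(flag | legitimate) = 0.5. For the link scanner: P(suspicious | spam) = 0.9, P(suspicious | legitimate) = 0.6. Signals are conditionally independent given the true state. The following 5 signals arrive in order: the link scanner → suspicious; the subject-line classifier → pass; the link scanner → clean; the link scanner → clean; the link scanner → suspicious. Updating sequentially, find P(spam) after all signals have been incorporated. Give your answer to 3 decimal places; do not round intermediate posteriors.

After the link scanner='suspicious': P(spam) = 0.9·0.6500 / (0.9·0.6500 + 0.6·0.3500) ≈ 0.7358
After the subject-line classifier='pass': P(spam) = 0.15·0.7358 / (0.15·0.7358 + 0.5·0.2642) ≈ 0.4553
After the link scanner='clean': P(spam) = 0.1·0.4553 / (0.1·0.4553 + 0.4·0.5447) ≈ 0.1728
After the link scanner='clean': P(spam) = 0.1·0.1728 / (0.1·0.1728 + 0.4·0.8272) ≈ 0.0496
After the link scanner='suspicious': P(spam) = 0.9·0.0496 / (0.9·0.0496 + 0.6·0.9504) ≈ 0.0727

0.073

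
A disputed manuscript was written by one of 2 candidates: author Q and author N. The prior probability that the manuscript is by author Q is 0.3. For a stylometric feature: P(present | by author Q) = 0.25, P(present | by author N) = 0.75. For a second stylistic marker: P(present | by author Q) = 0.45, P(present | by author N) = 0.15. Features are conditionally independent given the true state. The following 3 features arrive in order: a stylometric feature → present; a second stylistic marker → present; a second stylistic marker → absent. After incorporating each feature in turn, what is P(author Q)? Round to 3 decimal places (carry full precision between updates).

After a stylometric feature='present': P(author Q) = 0.25·0.3000 / (0.25·0.3000 + 0.75·0.7000) ≈ 0.1250
After a second stylistic marker='present': P(author Q) = 0.45·0.1250 / (0.45·0.1250 + 0.15·0.8750) ≈ 0.3000
After a second stylistic marker='absent': P(author Q) = 0.55·0.3000 / (0.55·0.3000 + 0.85·0.7000) ≈ 0.2171

0.217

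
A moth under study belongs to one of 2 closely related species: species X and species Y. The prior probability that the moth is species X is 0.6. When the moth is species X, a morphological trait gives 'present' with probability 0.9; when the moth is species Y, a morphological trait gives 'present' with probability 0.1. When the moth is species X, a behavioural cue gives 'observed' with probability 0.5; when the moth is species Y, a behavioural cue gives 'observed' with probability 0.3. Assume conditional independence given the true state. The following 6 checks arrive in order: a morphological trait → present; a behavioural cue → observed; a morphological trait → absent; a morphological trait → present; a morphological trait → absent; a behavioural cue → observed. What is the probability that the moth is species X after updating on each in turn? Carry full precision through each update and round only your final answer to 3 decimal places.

Apply Bayes' rule sequentially, carrying P(species X) forward.
After a morphological trait='present': P(species X) = 0.9·0.6000 / (0.9·0.6000 + 0.1·0.4000) ≈ 0.9310
After a behavioural cue='observed': P(species X) = 0.5·0.9310 / (0.5·0.9310 + 0.3·0.0690) ≈ 0.9574
After a morphological trait='absent': P(species X) = 0.1·0.9574 / (0.1·0.9574 + 0.9·0.0426) ≈ 0.7143
After a morphological trait='present': P(species X) = 0.9·0.7143 / (0.9·0.7143 + 0.1·0.2857) ≈ 0.9574
After a morphological trait='absent': P(species X) = 0.1·0.9574 / (0.1·0.9574 + 0.9·0.0426) ≈ 0.7143
After a behavioural cue='observed': P(species X) = 0.5·0.7143 / (0.5·0.7143 + 0.3·0.2857) ≈ 0.8065

0.806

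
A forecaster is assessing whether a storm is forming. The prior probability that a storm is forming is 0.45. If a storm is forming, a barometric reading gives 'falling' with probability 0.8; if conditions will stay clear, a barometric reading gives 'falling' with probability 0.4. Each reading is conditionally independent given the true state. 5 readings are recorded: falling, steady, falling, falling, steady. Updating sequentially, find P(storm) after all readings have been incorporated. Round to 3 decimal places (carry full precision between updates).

0.421

Apply Bayes' rule sequentially, carrying P(storm) forward.
After 'falling': P(storm) = 0.8·0.4500 / (0.8·0.4500 + 0.4·0.5500) ≈ 0.6207
After 'steady': P(storm) = 0.2·0.6207 / (0.2·0.6207 + 0.6·0.3793) ≈ 0.3529
After 'falling': P(storm) = 0.8·0.3529 / (0.8·0.3529 + 0.4·0.6471) ≈ 0.5217
After 'falling': P(storm) = 0.8·0.5217 / (0.8·0.5217 + 0.4·0.4783) ≈ 0.6857
After 'steady': P(storm) = 0.2·0.6857 / (0.2·0.6857 + 0.6·0.3143) ≈ 0.4211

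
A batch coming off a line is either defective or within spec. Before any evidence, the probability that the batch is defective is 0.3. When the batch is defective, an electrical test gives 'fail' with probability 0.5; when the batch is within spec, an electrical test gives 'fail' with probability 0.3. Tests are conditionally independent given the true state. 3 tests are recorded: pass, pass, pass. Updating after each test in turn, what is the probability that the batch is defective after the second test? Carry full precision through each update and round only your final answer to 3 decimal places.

Each posterior becomes the prior for the next update.
After 'pass': P(defective) = 0.5·0.3000 / (0.5·0.3000 + 0.7·0.7000) ≈ 0.2344
After 'pass': P(defective) = 0.5·0.2344 / (0.5·0.2344 + 0.7·0.7656) ≈ 0.1794

0.179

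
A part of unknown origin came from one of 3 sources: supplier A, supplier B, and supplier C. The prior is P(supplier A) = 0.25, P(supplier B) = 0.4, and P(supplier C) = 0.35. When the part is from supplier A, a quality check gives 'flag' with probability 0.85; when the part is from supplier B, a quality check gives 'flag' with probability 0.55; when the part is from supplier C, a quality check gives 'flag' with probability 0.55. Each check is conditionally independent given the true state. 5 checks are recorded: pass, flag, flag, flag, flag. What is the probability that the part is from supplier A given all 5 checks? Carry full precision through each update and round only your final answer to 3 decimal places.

0.388

After 'pass': normaliser = 0.15·0.2500 + 0.45·0.4000 + 0.45·0.3500; P(supplier A) ≈ 0.1000, P(supplier B) ≈ 0.4800, P(supplier C) ≈ 0.4200
After 'flag': normaliser = 0.85·0.1000 + 0.55·0.4800 + 0.55·0.4200; P(supplier A) ≈ 0.1466, P(supplier B) ≈ 0.4552, P(supplier C) ≈ 0.3983
After 'flag': normaliser = 0.85·0.1466 + 0.55·0.4552 + 0.55·0.3983; P(supplier A) ≈ 0.2097, P(supplier B) ≈ 0.4215, P(supplier C) ≈ 0.3688
After 'flag': normaliser = 0.85·0.2097 + 0.55·0.4215 + 0.55·0.3688; P(supplier A) ≈ 0.2908, P(supplier B) ≈ 0.3782, P(supplier C) ≈ 0.3309
After 'flag': normaliser = 0.85·0.2908 + 0.55·0.3782 + 0.55·0.3309; P(supplier A) ≈ 0.3879, P(supplier B) ≈ 0.3264, P(supplier C) ≈ 0.2856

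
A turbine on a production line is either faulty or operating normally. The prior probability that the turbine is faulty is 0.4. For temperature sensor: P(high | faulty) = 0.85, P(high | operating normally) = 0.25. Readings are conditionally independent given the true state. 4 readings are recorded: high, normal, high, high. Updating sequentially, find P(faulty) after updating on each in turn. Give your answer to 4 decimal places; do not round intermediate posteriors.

0.8398

After 'high': P(faulty) = 0.85·0.4000 / (0.85·0.4000 + 0.25·0.6000) ≈ 0.6939
After 'normal': P(faulty) = 0.15·0.6939 / (0.15·0.6939 + 0.75·0.3061) ≈ 0.3119
After 'high': P(faulty) = 0.85·0.3119 / (0.85·0.3119 + 0.25·0.6881) ≈ 0.6065
After 'high': P(faulty) = 0.85·0.6065 / (0.85·0.6065 + 0.25·0.3935) ≈ 0.8398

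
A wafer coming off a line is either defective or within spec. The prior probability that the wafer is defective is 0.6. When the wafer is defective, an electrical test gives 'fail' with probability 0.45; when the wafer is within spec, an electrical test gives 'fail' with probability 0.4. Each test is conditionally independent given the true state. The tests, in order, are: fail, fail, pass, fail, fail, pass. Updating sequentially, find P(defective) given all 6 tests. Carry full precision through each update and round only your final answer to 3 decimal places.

0.669

Each posterior becomes the prior for the next update.
After 'fail': P(defective) = 0.45·0.6000 / (0.45·0.6000 + 0.4·0.4000) ≈ 0.6279
After 'fail': P(defective) = 0.45·0.6279 / (0.45·0.6279 + 0.4·0.3721) ≈ 0.6550
After 'pass': P(defective) = 0.55·0.6550 / (0.55·0.6550 + 0.6·0.3450) ≈ 0.6351
After 'fail': P(defective) = 0.45·0.6351 / (0.45·0.6351 + 0.4·0.3649) ≈ 0.6619
After 'fail': P(defective) = 0.45·0.6619 / (0.45·0.6619 + 0.4·0.3381) ≈ 0.6877
After 'pass': P(defective) = 0.55·0.6877 / (0.55·0.6877 + 0.6·0.3123) ≈ 0.6688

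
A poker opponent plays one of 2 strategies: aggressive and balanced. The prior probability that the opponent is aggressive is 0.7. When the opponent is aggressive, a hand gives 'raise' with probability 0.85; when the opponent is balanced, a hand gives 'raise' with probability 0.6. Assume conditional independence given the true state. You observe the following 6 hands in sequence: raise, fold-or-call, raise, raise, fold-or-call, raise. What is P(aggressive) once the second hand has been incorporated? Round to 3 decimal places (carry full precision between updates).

Each posterior becomes the prior for the next update.
After 'raise': P(aggressive) = 0.85·0.7000 / (0.85·0.7000 + 0.6·0.3000) ≈ 0.7677
After 'fold-or-call': P(aggressive) = 0.15·0.7677 / (0.15·0.7677 + 0.4·0.2323) ≈ 0.5535

0.553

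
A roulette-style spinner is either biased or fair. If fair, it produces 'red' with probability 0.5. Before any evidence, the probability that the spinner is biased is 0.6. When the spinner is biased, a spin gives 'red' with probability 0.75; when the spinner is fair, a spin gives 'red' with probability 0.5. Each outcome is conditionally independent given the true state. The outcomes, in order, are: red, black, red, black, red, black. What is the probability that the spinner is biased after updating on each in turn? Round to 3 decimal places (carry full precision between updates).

After 'red': P(biased) = 0.75·0.6000 / (0.75·0.6000 + 0.5·0.4000) ≈ 0.6923
After 'black': P(biased) = 0.25·0.6923 / (0.25·0.6923 + 0.5·0.3077) ≈ 0.5294
After 'red': P(biased) = 0.75·0.5294 / (0.75·0.5294 + 0.5·0.4706) ≈ 0.6279
After 'black': P(biased) = 0.25·0.6279 / (0.25·0.6279 + 0.5·0.3721) ≈ 0.4576
After 'red': P(biased) = 0.75·0.4576 / (0.75·0.4576 + 0.5·0.5424) ≈ 0.5586
After 'black': P(biased) = 0.25·0.5586 / (0.25·0.5586 + 0.5·0.4414) ≈ 0.3876

0.388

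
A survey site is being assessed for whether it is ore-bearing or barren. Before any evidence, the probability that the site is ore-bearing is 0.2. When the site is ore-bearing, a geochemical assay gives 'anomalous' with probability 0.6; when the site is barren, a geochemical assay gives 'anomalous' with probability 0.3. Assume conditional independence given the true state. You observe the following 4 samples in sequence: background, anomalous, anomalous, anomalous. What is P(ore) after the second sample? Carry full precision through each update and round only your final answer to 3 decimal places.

0.222

After 'background': P(ore) = 0.4·0.2000 / (0.4·0.2000 + 0.7·0.8000) ≈ 0.1250
After 'anomalous': P(ore) = 0.6·0.1250 / (0.6·0.1250 + 0.3·0.8750) ≈ 0.2222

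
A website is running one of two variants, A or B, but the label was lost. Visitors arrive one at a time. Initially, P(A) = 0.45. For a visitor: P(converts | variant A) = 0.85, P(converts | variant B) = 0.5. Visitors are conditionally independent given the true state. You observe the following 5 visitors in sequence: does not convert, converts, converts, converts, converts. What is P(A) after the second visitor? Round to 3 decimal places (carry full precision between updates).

0.294

Each posterior becomes the prior for the next update.
After 'does not convert': P(A) = 0.15·0.4500 / (0.15·0.4500 + 0.5·0.5500) ≈ 0.1971
After 'converts': P(A) = 0.85·0.1971 / (0.85·0.1971 + 0.5·0.8029) ≈ 0.2944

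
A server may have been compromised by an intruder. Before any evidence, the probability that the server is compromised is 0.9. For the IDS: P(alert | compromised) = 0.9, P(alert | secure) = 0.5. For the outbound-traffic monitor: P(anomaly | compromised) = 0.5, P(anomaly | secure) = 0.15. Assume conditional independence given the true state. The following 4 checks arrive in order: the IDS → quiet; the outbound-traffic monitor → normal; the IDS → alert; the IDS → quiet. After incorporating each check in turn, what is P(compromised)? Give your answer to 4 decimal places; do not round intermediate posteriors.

Each posterior becomes the prior for the next update.
After the IDS='quiet': P(compromised) = 0.1·0.9000 / (0.1·0.9000 + 0.5·0.1000) ≈ 0.6429
After the outbound-traffic monitor='normal': P(compromised) = 0.5·0.6429 / (0.5·0.6429 + 0.85·0.3571) ≈ 0.5143
After the IDS='alert': P(compromised) = 0.9·0.5143 / (0.9·0.5143 + 0.5·0.4857) ≈ 0.6559
After the IDS='quiet': P(compromised) = 0.1·0.6559 / (0.1·0.6559 + 0.5·0.3441) ≈ 0.2760

0.2760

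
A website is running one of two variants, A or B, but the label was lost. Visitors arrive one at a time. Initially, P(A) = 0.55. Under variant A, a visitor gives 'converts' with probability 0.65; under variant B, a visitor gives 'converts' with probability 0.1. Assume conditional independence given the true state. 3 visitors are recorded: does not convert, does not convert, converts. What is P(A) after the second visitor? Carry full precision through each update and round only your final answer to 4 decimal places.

After 'does not convert': P(A) = 0.35·0.5500 / (0.35·0.5500 + 0.9·0.4500) ≈ 0.3222
After 'does not convert': P(A) = 0.35·0.3222 / (0.35·0.3222 + 0.9·0.6778) ≈ 0.1560

0.1560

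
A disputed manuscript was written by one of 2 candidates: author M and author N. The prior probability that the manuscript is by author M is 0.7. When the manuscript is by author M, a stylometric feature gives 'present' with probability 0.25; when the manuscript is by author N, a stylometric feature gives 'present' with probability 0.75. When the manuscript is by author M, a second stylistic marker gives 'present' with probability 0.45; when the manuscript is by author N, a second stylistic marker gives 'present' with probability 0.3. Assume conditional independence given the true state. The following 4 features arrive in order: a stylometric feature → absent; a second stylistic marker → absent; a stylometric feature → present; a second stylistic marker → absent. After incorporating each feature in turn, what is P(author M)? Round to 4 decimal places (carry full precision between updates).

0.5902

After a stylometric feature='absent': P(author M) = 0.75·0.7000 / (0.75·0.7000 + 0.25·0.3000) ≈ 0.8750
After a second stylistic marker='absent': P(author M) = 0.55·0.8750 / (0.55·0.8750 + 0.7·0.1250) ≈ 0.8462
After a stylometric feature='present': P(author M) = 0.25·0.8462 / (0.25·0.8462 + 0.75·0.1538) ≈ 0.6471
After a second stylistic marker='absent': P(author M) = 0.55·0.6471 / (0.55·0.6471 + 0.7·0.3529) ≈ 0.5902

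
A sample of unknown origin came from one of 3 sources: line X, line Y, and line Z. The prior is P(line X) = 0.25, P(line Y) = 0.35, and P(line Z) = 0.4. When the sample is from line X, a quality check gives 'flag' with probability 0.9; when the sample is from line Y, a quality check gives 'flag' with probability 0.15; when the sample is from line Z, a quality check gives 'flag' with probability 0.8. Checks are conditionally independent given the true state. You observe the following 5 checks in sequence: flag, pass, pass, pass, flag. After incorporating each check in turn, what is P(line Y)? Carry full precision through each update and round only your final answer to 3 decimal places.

Apply Bayes' rule sequentially, carrying P(line Y) forward.
After 'flag': normaliser = 0.9·0.2500 + 0.15·0.3500 + 0.8·0.4000; P(line X) ≈ 0.3766, P(line Y) ≈ 0.0879, P(line Z) ≈ 0.5356
After 'pass': normaliser = 0.1·0.3766 + 0.85·0.0879 + 0.2·0.5356; P(line X) ≈ 0.1716, P(line Y) ≈ 0.3403, P(line Z) ≈ 0.4881
After 'pass': normaliser = 0.1·0.1716 + 0.85·0.3403 + 0.2·0.4881; P(line X) ≈ 0.0425, P(line Y) ≈ 0.7159, P(line Z) ≈ 0.2416
After 'pass': normaliser = 0.1·0.0425 + 0.85·0.7159 + 0.2·0.2416; P(line X) ≈ 0.0064, P(line Y) ≈ 0.9205, P(line Z) ≈ 0.0731
After 'flag': normaliser = 0.9·0.0064 + 0.15·0.9205 + 0.8·0.0731; P(line X) ≈ 0.0286, P(line Y) ≈ 0.6824, P(line Z) ≈ 0.2890

0.682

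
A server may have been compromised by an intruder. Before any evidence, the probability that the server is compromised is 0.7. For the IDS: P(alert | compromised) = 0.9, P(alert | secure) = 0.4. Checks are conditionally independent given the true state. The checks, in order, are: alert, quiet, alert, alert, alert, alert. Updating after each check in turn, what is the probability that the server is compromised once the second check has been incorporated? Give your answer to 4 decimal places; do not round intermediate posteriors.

After 'alert': P(compromised) = 0.9·0.7000 / (0.9·0.7000 + 0.4·0.3000) ≈ 0.8400
After 'quiet': P(compromised) = 0.1·0.8400 / (0.1·0.8400 + 0.6·0.1600) ≈ 0.4667

0.4667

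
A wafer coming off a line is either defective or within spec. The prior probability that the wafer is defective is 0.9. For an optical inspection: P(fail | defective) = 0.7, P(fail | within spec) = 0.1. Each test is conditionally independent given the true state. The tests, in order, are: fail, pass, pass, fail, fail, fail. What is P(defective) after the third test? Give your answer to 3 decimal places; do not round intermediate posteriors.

Each posterior becomes the prior for the next update.
After 'fail': P(defective) = 0.7·0.9000 / (0.7·0.9000 + 0.1·0.1000) ≈ 0.9844
After 'pass': P(defective) = 0.3·0.9844 / (0.3·0.9844 + 0.9·0.0156) ≈ 0.9545
After 'pass': P(defective) = 0.3·0.9545 / (0.3·0.9545 + 0.9·0.0455) ≈ 0.8750

0.875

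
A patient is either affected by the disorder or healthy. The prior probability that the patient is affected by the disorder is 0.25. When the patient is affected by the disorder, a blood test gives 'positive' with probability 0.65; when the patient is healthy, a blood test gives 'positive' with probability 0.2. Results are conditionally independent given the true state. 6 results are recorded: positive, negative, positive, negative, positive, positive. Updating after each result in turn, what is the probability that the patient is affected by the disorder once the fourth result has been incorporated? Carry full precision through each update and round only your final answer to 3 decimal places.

0.403

Each posterior becomes the prior for the next update.
After 'positive': P(affected) = 0.65·0.2500 / (0.65·0.2500 + 0.2·0.7500) ≈ 0.5200
After 'negative': P(affected) = 0.35·0.5200 / (0.35·0.5200 + 0.8·0.4800) ≈ 0.3216
After 'positive': P(affected) = 0.65·0.3216 / (0.65·0.3216 + 0.2·0.6784) ≈ 0.6064
After 'negative': P(affected) = 0.35·0.6064 / (0.35·0.6064 + 0.8·0.3936) ≈ 0.4026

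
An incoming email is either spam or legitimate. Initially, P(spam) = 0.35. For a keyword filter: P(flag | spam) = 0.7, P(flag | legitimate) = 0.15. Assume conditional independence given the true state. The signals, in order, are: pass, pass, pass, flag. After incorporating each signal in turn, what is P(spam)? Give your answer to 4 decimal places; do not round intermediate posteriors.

0.0995

After 'pass': P(spam) = 0.3·0.3500 / (0.3·0.3500 + 0.85·0.6500) ≈ 0.1597
After 'pass': P(spam) = 0.3·0.1597 / (0.3·0.1597 + 0.85·0.8403) ≈ 0.0629
After 'pass': P(spam) = 0.3·0.0629 / (0.3·0.0629 + 0.85·0.9371) ≈ 0.0231
After 'flag': P(spam) = 0.7·0.0231 / (0.7·0.0231 + 0.15·0.9769) ≈ 0.0995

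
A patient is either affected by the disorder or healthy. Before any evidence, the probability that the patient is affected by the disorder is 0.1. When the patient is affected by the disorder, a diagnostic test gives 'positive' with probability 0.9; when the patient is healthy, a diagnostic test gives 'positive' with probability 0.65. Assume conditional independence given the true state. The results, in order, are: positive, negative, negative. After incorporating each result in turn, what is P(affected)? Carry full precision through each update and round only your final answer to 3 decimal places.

0.012

Each posterior becomes the prior for the next update.
After 'positive': P(affected) = 0.9·0.1000 / (0.9·0.1000 + 0.65·0.9000) ≈ 0.1333
After 'negative': P(affected) = 0.1·0.1333 / (0.1·0.1333 + 0.35·0.8667) ≈ 0.0421
After 'negative': P(affected) = 0.1·0.0421 / (0.1·0.0421 + 0.35·0.9579) ≈ 0.0124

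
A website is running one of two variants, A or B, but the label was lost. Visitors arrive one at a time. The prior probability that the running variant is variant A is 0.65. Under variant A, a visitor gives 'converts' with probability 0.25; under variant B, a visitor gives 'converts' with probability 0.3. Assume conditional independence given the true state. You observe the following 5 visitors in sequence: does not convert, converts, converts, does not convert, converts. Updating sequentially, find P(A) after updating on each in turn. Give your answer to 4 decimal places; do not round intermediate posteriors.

After 'does not convert': P(A) = 0.75·0.6500 / (0.75·0.6500 + 0.7·0.3500) ≈ 0.6655
After 'converts': P(A) = 0.25·0.6655 / (0.25·0.6655 + 0.3·0.3345) ≈ 0.6238
After 'converts': P(A) = 0.25·0.6238 / (0.25·0.6238 + 0.3·0.3762) ≈ 0.5801
After 'does not convert': P(A) = 0.75·0.5801 / (0.75·0.5801 + 0.7·0.4199) ≈ 0.5969
After 'converts': P(A) = 0.25·0.5969 / (0.25·0.5969 + 0.3·0.4031) ≈ 0.5523

0.5523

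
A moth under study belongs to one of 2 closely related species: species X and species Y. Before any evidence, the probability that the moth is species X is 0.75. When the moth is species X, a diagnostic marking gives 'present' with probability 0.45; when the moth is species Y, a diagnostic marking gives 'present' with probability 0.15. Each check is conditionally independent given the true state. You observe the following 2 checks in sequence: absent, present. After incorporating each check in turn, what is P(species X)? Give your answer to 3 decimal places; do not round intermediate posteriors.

0.853

After 'absent': P(species X) = 0.55·0.7500 / (0.55·0.7500 + 0.85·0.2500) ≈ 0.6600
After 'present': P(species X) = 0.45·0.6600 / (0.45·0.6600 + 0.15·0.3400) ≈ 0.8534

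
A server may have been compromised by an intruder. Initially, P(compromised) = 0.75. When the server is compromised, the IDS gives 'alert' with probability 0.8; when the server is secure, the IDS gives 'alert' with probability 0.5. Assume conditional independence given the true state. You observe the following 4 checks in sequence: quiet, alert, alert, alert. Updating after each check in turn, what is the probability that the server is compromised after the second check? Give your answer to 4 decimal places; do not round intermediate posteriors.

After 'quiet': P(compromised) = 0.2·0.7500 / (0.2·0.7500 + 0.5·0.2500) ≈ 0.5455
After 'alert': P(compromised) = 0.8·0.5455 / (0.8·0.5455 + 0.5·0.4545) ≈ 0.6575

0.6575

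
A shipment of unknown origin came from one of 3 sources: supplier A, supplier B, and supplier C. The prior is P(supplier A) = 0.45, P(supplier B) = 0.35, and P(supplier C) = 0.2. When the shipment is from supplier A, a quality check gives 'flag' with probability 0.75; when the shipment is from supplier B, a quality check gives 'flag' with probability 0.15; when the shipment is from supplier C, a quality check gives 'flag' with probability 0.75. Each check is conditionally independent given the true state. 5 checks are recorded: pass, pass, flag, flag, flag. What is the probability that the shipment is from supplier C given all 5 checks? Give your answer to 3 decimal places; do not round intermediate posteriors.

0.293

After 'pass': normaliser = 0.25·0.4500 + 0.85·0.3500 + 0.25·0.2000; P(supplier A) ≈ 0.2446, P(supplier B) ≈ 0.6467, P(supplier C) ≈ 0.1087
After 'pass': normaliser = 0.25·0.2446 + 0.85·0.6467 + 0.25·0.1087; P(supplier A) ≈ 0.0958, P(supplier B) ≈ 0.8616, P(supplier C) ≈ 0.0426
After 'flag': normaliser = 0.75·0.0958 + 0.15·0.8616 + 0.75·0.0426; P(supplier A) ≈ 0.3084, P(supplier B) ≈ 0.5546, P(supplier C) ≈ 0.1371
After 'flag': normaliser = 0.75·0.3084 + 0.15·0.5546 + 0.75·0.1371; P(supplier A) ≈ 0.5543, P(supplier B) ≈ 0.1993, P(supplier C) ≈ 0.2464
After 'flag': normaliser = 0.75·0.5543 + 0.15·0.1993 + 0.75·0.2464; P(supplier A) ≈ 0.6595, P(supplier B) ≈ 0.0474, P(supplier C) ≈ 0.2931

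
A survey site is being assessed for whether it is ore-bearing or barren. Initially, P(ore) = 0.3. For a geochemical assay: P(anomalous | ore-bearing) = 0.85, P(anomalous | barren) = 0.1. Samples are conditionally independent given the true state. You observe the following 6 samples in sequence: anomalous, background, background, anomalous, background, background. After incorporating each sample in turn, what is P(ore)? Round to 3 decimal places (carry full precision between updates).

After 'anomalous': P(ore) = 0.85·0.3000 / (0.85·0.3000 + 0.1·0.7000) ≈ 0.7846
After 'background': P(ore) = 0.15·0.7846 / (0.15·0.7846 + 0.9·0.2154) ≈ 0.3778
After 'background': P(ore) = 0.15·0.3778 / (0.15·0.3778 + 0.9·0.6222) ≈ 0.0919
After 'anomalous': P(ore) = 0.85·0.0919 / (0.85·0.0919 + 0.1·0.9081) ≈ 0.4624
After 'background': P(ore) = 0.15·0.4624 / (0.15·0.4624 + 0.9·0.5376) ≈ 0.1254
After 'background': P(ore) = 0.15·0.1254 / (0.15·0.1254 + 0.9·0.8746) ≈ 0.0233

0.023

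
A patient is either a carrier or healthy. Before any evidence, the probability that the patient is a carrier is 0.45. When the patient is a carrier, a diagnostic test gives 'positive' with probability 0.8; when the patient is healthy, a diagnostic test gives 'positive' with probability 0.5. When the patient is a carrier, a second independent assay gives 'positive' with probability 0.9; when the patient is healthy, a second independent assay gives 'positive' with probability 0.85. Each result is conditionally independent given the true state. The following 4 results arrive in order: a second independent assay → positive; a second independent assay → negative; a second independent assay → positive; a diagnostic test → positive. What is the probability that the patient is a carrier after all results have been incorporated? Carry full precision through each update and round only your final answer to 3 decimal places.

After a second independent assay='positive': P(carrier) = 0.9·0.4500 / (0.9·0.4500 + 0.85·0.5500) ≈ 0.4642
After a second independent assay='negative': P(carrier) = 0.1·0.4642 / (0.1·0.4642 + 0.15·0.5358) ≈ 0.3661
After a second independent assay='positive': P(carrier) = 0.9·0.3661 / (0.9·0.3661 + 0.85·0.6339) ≈ 0.3795
After a diagnostic test='positive': P(carrier) = 0.8·0.3795 / (0.8·0.3795 + 0.5·0.6205) ≈ 0.4945

0.495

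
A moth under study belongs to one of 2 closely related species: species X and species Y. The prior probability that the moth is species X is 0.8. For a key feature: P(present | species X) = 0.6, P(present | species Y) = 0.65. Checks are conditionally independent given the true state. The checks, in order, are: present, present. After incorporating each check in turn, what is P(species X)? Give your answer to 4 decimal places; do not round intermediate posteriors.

After 'present': P(species X) = 0.6·0.8000 / (0.6·0.8000 + 0.65·0.2000) ≈ 0.7869
After 'present': P(species X) = 0.6·0.7869 / (0.6·0.7869 + 0.65·0.2131) ≈ 0.7732

0.7732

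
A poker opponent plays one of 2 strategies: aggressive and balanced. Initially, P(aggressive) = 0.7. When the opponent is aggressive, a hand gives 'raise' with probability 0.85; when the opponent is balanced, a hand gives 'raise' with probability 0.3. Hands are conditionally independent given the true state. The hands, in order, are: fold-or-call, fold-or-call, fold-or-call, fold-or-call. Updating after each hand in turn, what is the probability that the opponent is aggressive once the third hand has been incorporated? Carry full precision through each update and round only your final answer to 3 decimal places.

0.022

After 'fold-or-call': P(aggressive) = 0.15·0.7000 / (0.15·0.7000 + 0.7·0.3000) ≈ 0.3333
After 'fold-or-call': P(aggressive) = 0.15·0.3333 / (0.15·0.3333 + 0.7·0.6667) ≈ 0.0968
After 'fold-or-call': P(aggressive) = 0.15·0.0968 / (0.15·0.0968 + 0.7·0.9032) ≈ 0.0224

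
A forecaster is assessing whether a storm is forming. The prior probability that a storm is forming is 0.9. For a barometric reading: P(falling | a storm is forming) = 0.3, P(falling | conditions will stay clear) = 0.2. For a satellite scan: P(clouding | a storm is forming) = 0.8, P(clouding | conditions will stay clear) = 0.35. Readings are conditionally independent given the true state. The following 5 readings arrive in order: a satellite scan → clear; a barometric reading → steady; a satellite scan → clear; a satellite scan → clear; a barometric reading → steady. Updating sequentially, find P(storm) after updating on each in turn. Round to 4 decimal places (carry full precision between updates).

After a satellite scan='clear': P(storm) = 0.2·0.9000 / (0.2·0.9000 + 0.65·0.1000) ≈ 0.7347
After a barometric reading='steady': P(storm) = 0.7·0.7347 / (0.7·0.7347 + 0.8·0.2653) ≈ 0.7079
After a satellite scan='clear': P(storm) = 0.2·0.7079 / (0.2·0.7079 + 0.65·0.2921) ≈ 0.4271
After a satellite scan='clear': P(storm) = 0.2·0.4271 / (0.2·0.4271 + 0.65·0.5729) ≈ 0.1866
After a barometric reading='steady': P(storm) = 0.7·0.1866 / (0.7·0.1866 + 0.8·0.8134) ≈ 0.1672

0.1672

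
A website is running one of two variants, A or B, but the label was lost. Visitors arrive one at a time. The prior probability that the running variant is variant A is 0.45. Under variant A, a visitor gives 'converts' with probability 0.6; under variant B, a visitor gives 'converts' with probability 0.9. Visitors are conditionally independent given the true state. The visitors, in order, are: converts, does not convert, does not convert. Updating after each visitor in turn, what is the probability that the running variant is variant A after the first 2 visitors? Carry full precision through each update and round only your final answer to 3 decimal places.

Each posterior becomes the prior for the next update.
After 'converts': P(A) = 0.6·0.4500 / (0.6·0.4500 + 0.9·0.5500) ≈ 0.3529
After 'does not convert': P(A) = 0.4·0.3529 / (0.4·0.3529 + 0.1·0.6471) ≈ 0.6857

0.686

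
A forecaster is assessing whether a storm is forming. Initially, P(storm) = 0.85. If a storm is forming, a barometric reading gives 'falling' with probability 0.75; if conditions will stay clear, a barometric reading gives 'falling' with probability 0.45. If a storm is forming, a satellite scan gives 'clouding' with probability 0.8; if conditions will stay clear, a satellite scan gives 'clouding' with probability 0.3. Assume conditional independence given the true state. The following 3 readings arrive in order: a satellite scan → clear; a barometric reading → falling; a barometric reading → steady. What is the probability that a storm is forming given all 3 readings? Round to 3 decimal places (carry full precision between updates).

0.551

Each posterior becomes the prior for the next update.
After a satellite scan='clear': P(storm) = 0.2·0.8500 / (0.2·0.8500 + 0.7·0.1500) ≈ 0.6182
After a barometric reading='falling': P(storm) = 0.75·0.6182 / (0.75·0.6182 + 0.45·0.3818) ≈ 0.7296
After a barometric reading='steady': P(storm) = 0.25·0.7296 / (0.25·0.7296 + 0.55·0.2704) ≈ 0.5509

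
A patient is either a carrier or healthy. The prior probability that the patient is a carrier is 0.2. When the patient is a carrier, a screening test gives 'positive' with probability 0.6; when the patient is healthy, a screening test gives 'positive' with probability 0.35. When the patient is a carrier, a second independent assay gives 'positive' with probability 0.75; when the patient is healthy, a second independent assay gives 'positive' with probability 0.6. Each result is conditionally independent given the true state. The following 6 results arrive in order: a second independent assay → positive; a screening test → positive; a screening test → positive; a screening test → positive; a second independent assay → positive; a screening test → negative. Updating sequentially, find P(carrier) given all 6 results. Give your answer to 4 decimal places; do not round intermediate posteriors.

0.5477

Each posterior becomes the prior for the next update.
After a second independent assay='positive': P(carrier) = 0.75·0.2000 / (0.75·0.2000 + 0.6·0.8000) ≈ 0.2381
After a screening test='positive': P(carrier) = 0.6·0.2381 / (0.6·0.2381 + 0.35·0.7619) ≈ 0.3488
After a screening test='positive': P(carrier) = 0.6·0.3488 / (0.6·0.3488 + 0.35·0.6512) ≈ 0.4787
After a screening test='positive': P(carrier) = 0.6·0.4787 / (0.6·0.4787 + 0.35·0.5213) ≈ 0.6116
After a second independent assay='positive': P(carrier) = 0.75·0.6116 / (0.75·0.6116 + 0.6·0.3884) ≈ 0.6631
After a screening test='negative': P(carrier) = 0.4·0.6631 / (0.4·0.6631 + 0.65·0.3369) ≈ 0.5477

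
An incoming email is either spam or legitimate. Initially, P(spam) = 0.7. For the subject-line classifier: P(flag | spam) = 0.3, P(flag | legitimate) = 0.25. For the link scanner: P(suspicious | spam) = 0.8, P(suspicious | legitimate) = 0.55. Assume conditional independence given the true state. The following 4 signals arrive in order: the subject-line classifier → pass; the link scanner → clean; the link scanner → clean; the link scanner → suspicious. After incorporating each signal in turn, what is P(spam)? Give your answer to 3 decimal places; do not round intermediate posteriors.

After the subject-line classifier='pass': P(spam) = 0.7·0.7000 / (0.7·0.7000 + 0.75·0.3000) ≈ 0.6853
After the link scanner='clean': P(spam) = 0.2·0.6853 / (0.2·0.6853 + 0.45·0.3147) ≈ 0.4918
After the link scanner='clean': P(spam) = 0.2·0.4918 / (0.2·0.4918 + 0.45·0.5082) ≈ 0.3008
After the link scanner='suspicious': P(spam) = 0.8·0.3008 / (0.8·0.3008 + 0.55·0.6992) ≈ 0.3849

0.385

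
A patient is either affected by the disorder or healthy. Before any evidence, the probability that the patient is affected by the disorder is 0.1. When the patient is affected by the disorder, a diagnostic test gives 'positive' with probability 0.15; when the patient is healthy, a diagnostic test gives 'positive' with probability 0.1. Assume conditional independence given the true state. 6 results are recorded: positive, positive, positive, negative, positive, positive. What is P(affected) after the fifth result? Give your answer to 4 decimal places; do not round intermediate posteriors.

0.3469

After 'positive': P(affected) = 0.15·0.1000 / (0.15·0.1000 + 0.1·0.9000) ≈ 0.1429
After 'positive': P(affected) = 0.15·0.1429 / (0.15·0.1429 + 0.1·0.8571) ≈ 0.2000
After 'positive': P(affected) = 0.15·0.2000 / (0.15·0.2000 + 0.1·0.8000) ≈ 0.2727
After 'negative': P(affected) = 0.85·0.2727 / (0.85·0.2727 + 0.9·0.7273) ≈ 0.2615
After 'positive': P(affected) = 0.15·0.2615 / (0.15·0.2615 + 0.1·0.7385) ≈ 0.3469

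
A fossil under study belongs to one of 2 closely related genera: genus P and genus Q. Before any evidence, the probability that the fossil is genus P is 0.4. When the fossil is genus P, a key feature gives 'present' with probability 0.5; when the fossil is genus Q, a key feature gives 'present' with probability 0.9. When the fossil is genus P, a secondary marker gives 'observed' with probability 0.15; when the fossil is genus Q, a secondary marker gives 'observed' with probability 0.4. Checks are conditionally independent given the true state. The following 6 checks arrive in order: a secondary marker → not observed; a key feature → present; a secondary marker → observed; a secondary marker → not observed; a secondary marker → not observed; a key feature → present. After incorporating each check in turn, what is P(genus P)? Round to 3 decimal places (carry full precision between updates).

0.180

After a secondary marker='not observed': P(genus P) = 0.85·0.4000 / (0.85·0.4000 + 0.6·0.6000) ≈ 0.4857
After a key feature='present': P(genus P) = 0.5·0.4857 / (0.5·0.4857 + 0.9·0.5143) ≈ 0.3441
After a secondary marker='observed': P(genus P) = 0.15·0.3441 / (0.15·0.3441 + 0.4·0.6559) ≈ 0.1644
After a secondary marker='not observed': P(genus P) = 0.85·0.1644 / (0.85·0.1644 + 0.6·0.8356) ≈ 0.2180
After a secondary marker='not observed': P(genus P) = 0.85·0.2180 / (0.85·0.2180 + 0.6·0.7820) ≈ 0.2831
After a key feature='present': P(genus P) = 0.5·0.2831 / (0.5·0.2831 + 0.9·0.7169) ≈ 0.1799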